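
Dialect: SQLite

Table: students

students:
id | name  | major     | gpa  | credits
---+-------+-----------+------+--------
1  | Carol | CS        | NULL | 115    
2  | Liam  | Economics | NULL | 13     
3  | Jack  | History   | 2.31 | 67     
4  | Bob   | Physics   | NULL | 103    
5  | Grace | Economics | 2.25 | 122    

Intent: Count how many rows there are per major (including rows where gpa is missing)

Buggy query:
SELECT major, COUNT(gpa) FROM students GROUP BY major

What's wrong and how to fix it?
Bug: COUNT(column) counts non-NULL values only; rows with NULL gpa aren't counted

Fix: Use COUNT(*) to count all rows regardless of NULL

Corrected query:
SELECT major, COUNT(*) FROM students GROUP BY major

Result:
major     | COUNT(*)
----------+---------
CS        | 1       
Economics | 2       
History   | 1       
Physics   | 1       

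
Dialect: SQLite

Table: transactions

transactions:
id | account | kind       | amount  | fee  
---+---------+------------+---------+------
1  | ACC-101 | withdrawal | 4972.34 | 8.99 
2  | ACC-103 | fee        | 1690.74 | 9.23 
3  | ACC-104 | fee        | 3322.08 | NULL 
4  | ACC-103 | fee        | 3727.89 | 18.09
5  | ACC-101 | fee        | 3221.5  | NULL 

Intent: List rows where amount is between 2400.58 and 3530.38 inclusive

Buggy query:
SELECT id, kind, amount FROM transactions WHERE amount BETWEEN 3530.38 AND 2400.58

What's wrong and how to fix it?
Bug: BETWEEN expects the lower bound first; with 3530.38 AND 2400.58 the range is empty

Fix: Swap the bounds so the smaller value comes first

Corrected query:
SELECT id, kind, amount FROM transactions WHERE amount BETWEEN 2400.58 AND 3530.38

Result:
id | kind | amount 
---+------+--------
3  | fee  | 3322.08
5  | fee  | 3221.5 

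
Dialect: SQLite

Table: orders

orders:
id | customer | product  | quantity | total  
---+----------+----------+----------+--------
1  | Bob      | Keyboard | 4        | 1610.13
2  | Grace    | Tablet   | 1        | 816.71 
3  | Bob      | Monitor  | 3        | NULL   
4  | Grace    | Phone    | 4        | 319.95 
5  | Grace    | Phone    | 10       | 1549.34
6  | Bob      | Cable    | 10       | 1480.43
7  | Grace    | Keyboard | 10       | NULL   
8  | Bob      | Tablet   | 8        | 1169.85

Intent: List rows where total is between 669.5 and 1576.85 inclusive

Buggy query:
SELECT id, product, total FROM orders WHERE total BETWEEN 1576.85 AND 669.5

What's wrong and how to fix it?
Bug: BETWEEN expects the lower bound first; with 1576.85 AND 669.5 the range is empty

Fix: Swap the bounds so the smaller value comes first

Corrected query:
SELECT id, product, total FROM orders WHERE total BETWEEN 669.5 AND 1576.85

Result:
id | product | total  
---+---------+--------
2  | Tablet  | 816.71 
5  | Phone   | 1549.34
6  | Cable   | 1480.43
8  | Tablet  | 1169.85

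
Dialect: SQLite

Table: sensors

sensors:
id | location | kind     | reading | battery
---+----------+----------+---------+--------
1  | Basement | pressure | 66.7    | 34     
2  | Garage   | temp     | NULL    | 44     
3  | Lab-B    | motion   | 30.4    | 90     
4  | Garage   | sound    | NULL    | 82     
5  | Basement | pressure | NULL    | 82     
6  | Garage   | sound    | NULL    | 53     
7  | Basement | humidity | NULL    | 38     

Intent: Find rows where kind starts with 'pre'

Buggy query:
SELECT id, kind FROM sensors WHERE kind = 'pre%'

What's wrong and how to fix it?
Bug: '=' compares the literal string including the % character; pattern matching needs LIKE

Fix: Use LIKE for wildcard pattern matching

Corrected query:
SELECT id, kind FROM sensors WHERE kind LIKE 'pre%'

Result:
id | kind    
---+---------
1  | pressure
5  | pressure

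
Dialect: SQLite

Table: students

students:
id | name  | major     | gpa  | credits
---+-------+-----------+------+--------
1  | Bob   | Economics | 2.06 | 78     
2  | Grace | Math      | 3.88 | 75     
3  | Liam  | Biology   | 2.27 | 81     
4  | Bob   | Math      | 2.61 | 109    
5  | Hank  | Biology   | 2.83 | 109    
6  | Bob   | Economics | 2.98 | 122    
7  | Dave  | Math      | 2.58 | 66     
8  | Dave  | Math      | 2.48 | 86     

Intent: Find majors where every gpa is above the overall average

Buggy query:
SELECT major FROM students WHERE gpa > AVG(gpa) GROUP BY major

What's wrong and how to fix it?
Bug: WHERE evaluates per row before aggregation, so AVG() is unavailable

Fix: Use a subquery for AVG and a HAVING MIN(...) filter so the condition holds for every row in the group

Corrected query:
SELECT major FROM students GROUP BY major HAVING MIN(gpa) > (SELECT AVG(gpa) FROM students)

Result:
(no rows)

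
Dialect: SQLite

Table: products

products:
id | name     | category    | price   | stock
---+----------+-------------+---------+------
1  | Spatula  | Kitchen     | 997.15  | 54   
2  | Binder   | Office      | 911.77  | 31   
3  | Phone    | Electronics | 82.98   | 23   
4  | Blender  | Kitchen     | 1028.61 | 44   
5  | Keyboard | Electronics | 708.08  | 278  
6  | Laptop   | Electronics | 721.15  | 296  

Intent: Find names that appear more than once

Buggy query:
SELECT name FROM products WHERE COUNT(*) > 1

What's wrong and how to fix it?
Bug: COUNT(*) is an aggregate and cannot be used in WHERE

Fix: Group first, then use HAVING for the count condition

Corrected query:
SELECT name FROM products GROUP BY name HAVING COUNT(*) > 1

Result:
(no rows)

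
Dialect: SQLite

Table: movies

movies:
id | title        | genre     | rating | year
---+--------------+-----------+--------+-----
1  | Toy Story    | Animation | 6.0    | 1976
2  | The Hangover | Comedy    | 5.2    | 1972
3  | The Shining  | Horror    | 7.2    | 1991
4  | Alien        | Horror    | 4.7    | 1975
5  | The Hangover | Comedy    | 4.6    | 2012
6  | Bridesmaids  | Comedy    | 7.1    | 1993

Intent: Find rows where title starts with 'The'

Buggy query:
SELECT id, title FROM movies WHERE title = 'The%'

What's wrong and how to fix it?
Bug: '=' compares the literal string including the % character; pattern matching needs LIKE

Fix: Use LIKE for wildcard pattern matching

Corrected query:
SELECT id, title FROM movies WHERE title LIKE 'The%'

Result:
id | title       
---+-------------
2  | The Hangover
3  | The Shining 
5  | The Hangover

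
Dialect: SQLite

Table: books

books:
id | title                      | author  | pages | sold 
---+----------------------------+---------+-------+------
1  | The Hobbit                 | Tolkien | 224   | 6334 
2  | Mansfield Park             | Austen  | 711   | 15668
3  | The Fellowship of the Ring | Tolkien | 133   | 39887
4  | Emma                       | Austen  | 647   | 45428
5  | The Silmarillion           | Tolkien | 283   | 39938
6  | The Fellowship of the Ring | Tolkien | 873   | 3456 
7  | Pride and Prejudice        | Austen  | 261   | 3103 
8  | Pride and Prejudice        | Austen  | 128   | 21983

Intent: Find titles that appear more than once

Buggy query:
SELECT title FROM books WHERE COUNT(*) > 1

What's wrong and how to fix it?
Bug: COUNT(*) is an aggregate and cannot be used in WHERE

Fix: Group first, then use HAVING for the count condition

Corrected query:
SELECT title FROM books GROUP BY title HAVING COUNT(*) > 1

Result:
title                     
--------------------------
Pride and Prejudice       
The Fellowship of the Ring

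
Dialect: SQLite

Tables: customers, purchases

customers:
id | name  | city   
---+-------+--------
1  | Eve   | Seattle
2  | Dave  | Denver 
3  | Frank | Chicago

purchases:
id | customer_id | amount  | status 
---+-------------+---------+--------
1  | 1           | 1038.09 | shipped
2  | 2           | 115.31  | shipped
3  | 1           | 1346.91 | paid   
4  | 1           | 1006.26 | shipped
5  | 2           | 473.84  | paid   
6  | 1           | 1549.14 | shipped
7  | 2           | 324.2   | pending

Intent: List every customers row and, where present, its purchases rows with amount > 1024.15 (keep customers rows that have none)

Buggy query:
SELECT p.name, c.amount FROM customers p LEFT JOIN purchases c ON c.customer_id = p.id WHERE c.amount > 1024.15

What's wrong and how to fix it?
Bug: A WHERE condition on the right-hand table after LEFT JOIN drops unmatched parents

Fix: Move the right-table condition into the ON clause so unmatched parents are kept

Corrected query:
SELECT p.name, c.amount FROM customers p LEFT JOIN purchases c ON c.customer_id = p.id AND c.amount > 1024.15

Result:
name  | amount 
------+--------
Eve   | 1038.09
Eve   | 1346.91
Eve   | 1549.14
Dave  | NULL   
Frank | NULL   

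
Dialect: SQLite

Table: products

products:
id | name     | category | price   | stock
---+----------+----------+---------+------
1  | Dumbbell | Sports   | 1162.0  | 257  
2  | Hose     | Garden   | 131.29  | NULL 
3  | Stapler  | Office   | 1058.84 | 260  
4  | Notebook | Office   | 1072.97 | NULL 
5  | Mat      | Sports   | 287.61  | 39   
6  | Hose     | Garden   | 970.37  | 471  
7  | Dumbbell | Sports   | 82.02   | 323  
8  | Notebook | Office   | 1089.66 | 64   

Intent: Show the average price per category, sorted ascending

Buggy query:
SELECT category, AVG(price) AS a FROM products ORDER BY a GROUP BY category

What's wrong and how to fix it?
Bug: GROUP BY must precede ORDER BY

Fix: Reorder: SELECT … FROM … GROUP BY … ORDER BY …

Corrected query:
SELECT category, AVG(price) AS a FROM products GROUP BY category ORDER BY a

Result:
category | a          
---------+------------
Sports   | 510.543333 
Garden   | 550.83     
Office   | 1073.823333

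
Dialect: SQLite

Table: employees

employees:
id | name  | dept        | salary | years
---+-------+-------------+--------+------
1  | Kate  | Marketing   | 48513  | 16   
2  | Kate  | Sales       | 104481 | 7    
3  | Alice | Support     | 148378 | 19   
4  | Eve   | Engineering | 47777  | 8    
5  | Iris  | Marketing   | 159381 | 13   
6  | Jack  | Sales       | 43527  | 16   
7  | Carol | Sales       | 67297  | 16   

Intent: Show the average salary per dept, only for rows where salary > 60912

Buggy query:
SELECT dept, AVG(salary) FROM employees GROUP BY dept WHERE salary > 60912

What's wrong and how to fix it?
Bug: WHERE cannot follow GROUP BY

Fix: Move the WHERE clause before GROUP BY

Corrected query:
SELECT dept, AVG(salary) FROM employees WHERE salary > 60912 GROUP BY dept

Result:
dept      | AVG(salary)
----------+------------
Marketing | 159381     
Sales     | 85889      
Support   | 148378     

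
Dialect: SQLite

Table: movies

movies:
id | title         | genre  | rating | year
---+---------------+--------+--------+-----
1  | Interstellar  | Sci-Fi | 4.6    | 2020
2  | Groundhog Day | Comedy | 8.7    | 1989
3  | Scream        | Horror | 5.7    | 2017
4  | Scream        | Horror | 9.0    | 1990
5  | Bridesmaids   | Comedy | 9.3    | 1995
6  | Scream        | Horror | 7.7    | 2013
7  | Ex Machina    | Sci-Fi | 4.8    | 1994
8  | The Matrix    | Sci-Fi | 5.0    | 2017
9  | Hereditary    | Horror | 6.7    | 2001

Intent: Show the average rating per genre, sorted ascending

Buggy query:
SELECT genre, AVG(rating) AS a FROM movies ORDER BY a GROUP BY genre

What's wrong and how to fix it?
Bug: GROUP BY must precede ORDER BY

Fix: Move ORDER BY to the end, after GROUP BY

Corrected query:
SELECT genre, AVG(rating) AS a FROM movies GROUP BY genre ORDER BY a

Result:
genre  | a    
-------+------
Sci-Fi | 4.8  
Horror | 7.275
Comedy | 9    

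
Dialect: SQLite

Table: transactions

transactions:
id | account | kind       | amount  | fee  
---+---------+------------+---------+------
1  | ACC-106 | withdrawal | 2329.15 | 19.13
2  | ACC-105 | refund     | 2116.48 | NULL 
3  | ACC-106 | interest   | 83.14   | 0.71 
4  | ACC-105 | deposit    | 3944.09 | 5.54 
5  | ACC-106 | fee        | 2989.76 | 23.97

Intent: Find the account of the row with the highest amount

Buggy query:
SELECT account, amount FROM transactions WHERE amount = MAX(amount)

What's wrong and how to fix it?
Bug: MAX(amount) is an aggregate and cannot be used directly in WHERE

Fix: Wrap MAX in a scalar subquery so WHERE compares against a single value

Corrected query:
SELECT account, amount FROM transactions WHERE amount = (SELECT MAX(amount) FROM transactions)

Result:
account | amount 
--------+--------
ACC-105 | 3944.09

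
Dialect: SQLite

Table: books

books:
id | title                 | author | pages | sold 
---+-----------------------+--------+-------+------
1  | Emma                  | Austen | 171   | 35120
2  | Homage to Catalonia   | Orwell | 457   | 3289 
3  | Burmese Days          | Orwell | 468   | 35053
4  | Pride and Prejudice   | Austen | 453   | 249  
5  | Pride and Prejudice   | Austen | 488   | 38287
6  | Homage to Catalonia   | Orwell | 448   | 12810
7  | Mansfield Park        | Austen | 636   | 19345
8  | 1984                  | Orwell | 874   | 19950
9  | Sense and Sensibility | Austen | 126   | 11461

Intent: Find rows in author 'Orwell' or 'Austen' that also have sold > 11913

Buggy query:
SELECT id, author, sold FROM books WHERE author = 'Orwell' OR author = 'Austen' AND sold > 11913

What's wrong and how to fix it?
Bug: AND binds tighter than OR, so this parses as author = 'Orwell' OR (author = 'Austen' AND sold > 11913)

Fix: Add parentheses around the OR so the AND applies to both alternatives

Corrected query:
SELECT id, author, sold FROM books WHERE (author = 'Orwell' OR author = 'Austen') AND sold > 11913

Result:
id | author | sold 
---+--------+------
1  | Austen | 35120
3  | Orwell | 35053
5  | Austen | 38287
6  | Orwell | 12810
7  | Austen | 19345
8  | Orwell | 19950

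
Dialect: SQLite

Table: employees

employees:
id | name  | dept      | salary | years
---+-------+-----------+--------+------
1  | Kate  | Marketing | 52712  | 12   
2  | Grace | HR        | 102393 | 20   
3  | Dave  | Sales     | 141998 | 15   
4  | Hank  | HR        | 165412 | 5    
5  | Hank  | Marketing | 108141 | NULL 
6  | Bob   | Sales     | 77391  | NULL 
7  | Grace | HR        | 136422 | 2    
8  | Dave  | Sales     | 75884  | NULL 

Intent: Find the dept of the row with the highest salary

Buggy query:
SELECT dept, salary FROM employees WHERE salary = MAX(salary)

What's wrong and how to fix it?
Bug: MAX(salary) is an aggregate and cannot be used directly in WHERE

Fix: Wrap MAX in a scalar subquery so WHERE compares against a single value

Corrected query:
SELECT dept, salary FROM employees WHERE salary = (SELECT MAX(salary) FROM employees)

Result:
dept | salary
-----+-------
HR   | 165412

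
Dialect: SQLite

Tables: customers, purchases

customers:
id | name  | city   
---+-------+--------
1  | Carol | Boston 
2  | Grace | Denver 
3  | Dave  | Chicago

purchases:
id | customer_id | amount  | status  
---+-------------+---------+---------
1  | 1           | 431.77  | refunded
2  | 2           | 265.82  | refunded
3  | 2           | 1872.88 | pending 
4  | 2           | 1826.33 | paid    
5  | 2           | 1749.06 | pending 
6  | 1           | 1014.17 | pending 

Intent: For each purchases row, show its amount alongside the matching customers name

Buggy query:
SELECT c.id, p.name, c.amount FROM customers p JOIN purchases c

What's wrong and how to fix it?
Bug: JOIN with no ON clause produces a cartesian product; every purchases row pairs with every customers row

Fix: Specify the join condition linking the foreign key to the parent id

Corrected query:
SELECT c.id, p.name, c.amount FROM customers p JOIN purchases c ON c.customer_id = p.id

Result:
id | name  | amount 
---+-------+--------
1  | Carol | 431.77 
2  | Grace | 265.82 
3  | Grace | 1872.88
4  | Grace | 1826.33
5  | Grace | 1749.06
6  | Carol | 1014.17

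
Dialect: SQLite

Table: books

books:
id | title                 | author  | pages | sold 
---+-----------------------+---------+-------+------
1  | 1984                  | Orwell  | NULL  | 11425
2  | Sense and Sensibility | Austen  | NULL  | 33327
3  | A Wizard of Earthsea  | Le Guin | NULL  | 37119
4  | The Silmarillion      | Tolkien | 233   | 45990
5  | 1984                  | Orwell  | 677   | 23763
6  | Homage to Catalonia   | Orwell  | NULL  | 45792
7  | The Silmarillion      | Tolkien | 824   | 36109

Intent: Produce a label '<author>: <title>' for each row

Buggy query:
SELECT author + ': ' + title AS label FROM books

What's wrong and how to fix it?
Bug: '+' is numeric addition; on text columns SQLite converts them to 0 instead of concatenating

Fix: Use the || operator for string concatenation

Corrected query:
SELECT author || ': ' || title AS label FROM books

Result:
label                        
-----------------------------
Orwell: 1984                 
Austen: Sense and Sensibility
Le Guin: A Wizard of Earthsea
Tolkien: The Silmarillion    
Orwell: 1984                 
Orwell: Homage to Catalonia  
Tolkien: The Silmarillion    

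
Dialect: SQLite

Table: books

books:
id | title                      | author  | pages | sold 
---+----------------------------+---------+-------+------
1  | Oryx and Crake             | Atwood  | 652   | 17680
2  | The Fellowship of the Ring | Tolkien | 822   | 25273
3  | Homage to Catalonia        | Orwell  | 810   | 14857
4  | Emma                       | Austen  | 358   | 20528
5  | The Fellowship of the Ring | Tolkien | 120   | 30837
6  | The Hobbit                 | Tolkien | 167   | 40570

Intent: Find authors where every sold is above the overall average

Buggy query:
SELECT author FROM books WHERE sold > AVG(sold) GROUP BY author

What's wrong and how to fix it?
Bug: AVG() is an aggregate; it can't sit directly in WHERE

Fix: Use a subquery for AVG and a HAVING MIN(...) filter so the condition holds for every row in the group

Corrected query:
SELECT author FROM books GROUP BY author HAVING MIN(sold) > (SELECT AVG(sold) FROM books)

Result:
author 
-------
Tolkien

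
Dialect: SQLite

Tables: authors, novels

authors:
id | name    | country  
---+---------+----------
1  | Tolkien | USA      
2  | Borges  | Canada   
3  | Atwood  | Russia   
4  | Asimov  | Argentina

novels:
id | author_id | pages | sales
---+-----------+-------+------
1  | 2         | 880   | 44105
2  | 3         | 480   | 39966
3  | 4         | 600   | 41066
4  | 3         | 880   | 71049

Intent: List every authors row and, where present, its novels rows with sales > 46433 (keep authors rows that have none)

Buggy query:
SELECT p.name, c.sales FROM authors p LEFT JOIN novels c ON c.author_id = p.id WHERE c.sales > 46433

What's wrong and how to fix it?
Bug: Filtering c.sales in WHERE discards the NULL rows produced by LEFT JOIN, turning it into an inner join

Fix: Move the right-table condition into the ON clause so unmatched parents are kept

Corrected query:
SELECT p.name, c.sales FROM authors p LEFT JOIN novels c ON c.author_id = p.id AND c.sales > 46433

Result:
name    | sales
--------+------
Tolkien | NULL 
Borges  | NULL 
Atwood  | 71049
Asimov  | NULL 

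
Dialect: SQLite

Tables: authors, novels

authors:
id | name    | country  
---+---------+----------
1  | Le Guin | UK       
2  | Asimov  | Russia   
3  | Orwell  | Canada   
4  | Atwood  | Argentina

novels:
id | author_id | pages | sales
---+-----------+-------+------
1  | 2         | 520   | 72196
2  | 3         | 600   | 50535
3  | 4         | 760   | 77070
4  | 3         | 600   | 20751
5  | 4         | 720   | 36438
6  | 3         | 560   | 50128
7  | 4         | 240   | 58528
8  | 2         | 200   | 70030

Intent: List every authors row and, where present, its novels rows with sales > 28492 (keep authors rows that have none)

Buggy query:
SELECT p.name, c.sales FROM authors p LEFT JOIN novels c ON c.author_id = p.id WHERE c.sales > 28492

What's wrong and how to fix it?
Bug: Filtering c.sales in WHERE discards the NULL rows produced by LEFT JOIN, turning it into an inner join

Fix: Put 'c.sales > 28492' in the JOIN's ON clause instead of WHERE

Corrected query:
SELECT p.name, c.sales FROM authors p LEFT JOIN novels c ON c.author_id = p.id AND c.sales > 28492

Result:
name    | sales
--------+------
Le Guin | NULL 
Asimov  | 70030
Asimov  | 72196
Orwell  | 50128
Orwell  | 50535
Atwood  | 36438
Atwood  | 58528
Atwood  | 77070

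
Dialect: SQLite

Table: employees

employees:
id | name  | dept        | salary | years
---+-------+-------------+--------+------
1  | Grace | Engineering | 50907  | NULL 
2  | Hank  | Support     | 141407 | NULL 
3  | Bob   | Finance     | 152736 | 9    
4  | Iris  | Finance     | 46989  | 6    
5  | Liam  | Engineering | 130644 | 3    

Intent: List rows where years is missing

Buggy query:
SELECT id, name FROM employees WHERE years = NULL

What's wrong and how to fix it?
Bug: '= NULL' is always unknown in SQL three-valued logic, so no rows match

Fix: Use IS NULL to test for NULL

Corrected query:
SELECT id, name FROM employees WHERE years IS NULL

Result:
id | name 
---+------
1  | Grace
2  | Hank 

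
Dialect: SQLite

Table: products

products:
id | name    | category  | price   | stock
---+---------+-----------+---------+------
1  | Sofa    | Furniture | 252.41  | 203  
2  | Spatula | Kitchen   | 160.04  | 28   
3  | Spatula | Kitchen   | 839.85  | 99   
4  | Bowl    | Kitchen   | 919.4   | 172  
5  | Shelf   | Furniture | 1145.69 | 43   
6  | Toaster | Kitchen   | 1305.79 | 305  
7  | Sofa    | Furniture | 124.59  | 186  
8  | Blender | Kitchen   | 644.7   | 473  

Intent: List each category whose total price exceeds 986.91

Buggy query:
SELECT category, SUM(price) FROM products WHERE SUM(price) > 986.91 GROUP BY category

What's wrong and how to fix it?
Bug: WHERE runs before GROUP BY, so aggregates aren't available there

Fix: Move the aggregate condition to a HAVING clause

Corrected query:
SELECT category, SUM(price) FROM products GROUP BY category HAVING SUM(price) > 986.91

Result:
category  | SUM(price)
----------+-----------
Furniture | 1522.69   
Kitchen   | 3869.78   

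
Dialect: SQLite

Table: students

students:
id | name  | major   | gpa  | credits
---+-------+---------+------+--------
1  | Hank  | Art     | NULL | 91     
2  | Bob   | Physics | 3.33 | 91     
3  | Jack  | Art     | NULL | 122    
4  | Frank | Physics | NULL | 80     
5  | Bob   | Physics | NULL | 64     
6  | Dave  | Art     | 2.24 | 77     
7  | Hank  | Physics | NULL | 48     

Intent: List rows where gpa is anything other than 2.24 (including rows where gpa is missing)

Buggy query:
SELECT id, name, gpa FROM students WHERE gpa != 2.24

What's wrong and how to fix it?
Bug: 'gpa != 2.24' is unknown when gpa is NULL, so NULL rows are silently excluded

Fix: Add an explicit OR gpa IS NULL to include the missing-value rows

Corrected query:
SELECT id, name, gpa FROM students WHERE gpa != 2.24 OR gpa IS NULL

Result:
id | name  | gpa 
---+-------+-----
1  | Hank  | NULL
2  | Bob   | 3.33
3  | Jack  | NULL
4  | Frank | NULL
5  | Bob   | NULL
7  | Hank  | NULL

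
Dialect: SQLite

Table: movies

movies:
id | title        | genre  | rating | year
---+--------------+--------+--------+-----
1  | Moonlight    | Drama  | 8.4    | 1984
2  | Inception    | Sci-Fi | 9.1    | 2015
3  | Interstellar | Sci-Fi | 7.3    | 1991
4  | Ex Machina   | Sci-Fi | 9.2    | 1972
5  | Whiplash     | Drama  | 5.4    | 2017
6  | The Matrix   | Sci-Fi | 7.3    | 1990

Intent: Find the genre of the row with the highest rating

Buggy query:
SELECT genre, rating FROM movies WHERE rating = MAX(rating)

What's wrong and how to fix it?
Bug: WHERE is evaluated per row; an aggregate over the whole table isn't defined there

Fix: Use a subquery: WHERE rating = (SELECT MAX(rating) FROM movies)

Corrected query:
SELECT genre, rating FROM movies WHERE rating = (SELECT MAX(rating) FROM movies)

Result:
genre  | rating
-------+-------
Sci-Fi | 9.2   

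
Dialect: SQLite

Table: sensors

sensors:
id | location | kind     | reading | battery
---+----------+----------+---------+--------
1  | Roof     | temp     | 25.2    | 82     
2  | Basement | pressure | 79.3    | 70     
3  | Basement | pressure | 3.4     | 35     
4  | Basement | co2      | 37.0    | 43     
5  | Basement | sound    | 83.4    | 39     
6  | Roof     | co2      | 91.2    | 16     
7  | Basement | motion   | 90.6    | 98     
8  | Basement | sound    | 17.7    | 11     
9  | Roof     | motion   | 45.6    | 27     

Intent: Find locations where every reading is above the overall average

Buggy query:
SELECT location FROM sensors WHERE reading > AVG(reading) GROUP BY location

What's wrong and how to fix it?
Bug: WHERE evaluates per row before aggregation, so AVG() is unavailable

Fix: Compute the overall average in a scalar subquery and compare each group's MIN against it in HAVING

Corrected query:
SELECT location FROM sensors GROUP BY location HAVING MIN(reading) > (SELECT AVG(reading) FROM sensors)

Result:
(no rows)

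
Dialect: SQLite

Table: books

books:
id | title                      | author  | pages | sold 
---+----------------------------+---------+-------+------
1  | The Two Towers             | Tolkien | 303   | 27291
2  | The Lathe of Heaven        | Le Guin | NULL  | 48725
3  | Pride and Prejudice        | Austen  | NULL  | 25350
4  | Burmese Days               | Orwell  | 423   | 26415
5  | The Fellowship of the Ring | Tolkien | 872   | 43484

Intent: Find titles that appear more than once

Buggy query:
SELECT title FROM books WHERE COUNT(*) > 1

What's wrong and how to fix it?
Bug: COUNT(*) is an aggregate and cannot be used in WHERE

Fix: GROUP BY title, then filter groups with HAVING COUNT(*) > 1

Corrected query:
SELECT title FROM books GROUP BY title HAVING COUNT(*) > 1

Result:
(no rows)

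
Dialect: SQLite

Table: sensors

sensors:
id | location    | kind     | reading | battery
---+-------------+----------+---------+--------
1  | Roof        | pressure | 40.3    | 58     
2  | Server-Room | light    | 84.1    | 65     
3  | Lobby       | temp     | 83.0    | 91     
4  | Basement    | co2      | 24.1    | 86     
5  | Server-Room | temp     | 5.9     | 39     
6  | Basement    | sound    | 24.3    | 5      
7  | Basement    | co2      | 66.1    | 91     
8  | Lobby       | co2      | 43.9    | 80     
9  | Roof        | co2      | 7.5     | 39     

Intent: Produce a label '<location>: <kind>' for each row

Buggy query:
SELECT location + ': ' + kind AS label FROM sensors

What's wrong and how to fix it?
Bug: SQLite uses || for string concatenation; + coerces text to numbers (yielding 0)

Fix: Replace + with || to concatenate text

Corrected query:
SELECT location || ': ' || kind AS label FROM sensors

Result:
label             
------------------
Roof: pressure    
Server-Room: light
Lobby: temp       
Basement: co2     
Server-Room: temp 
Basement: sound   
Basement: co2     
Lobby: co2        
Roof: co2         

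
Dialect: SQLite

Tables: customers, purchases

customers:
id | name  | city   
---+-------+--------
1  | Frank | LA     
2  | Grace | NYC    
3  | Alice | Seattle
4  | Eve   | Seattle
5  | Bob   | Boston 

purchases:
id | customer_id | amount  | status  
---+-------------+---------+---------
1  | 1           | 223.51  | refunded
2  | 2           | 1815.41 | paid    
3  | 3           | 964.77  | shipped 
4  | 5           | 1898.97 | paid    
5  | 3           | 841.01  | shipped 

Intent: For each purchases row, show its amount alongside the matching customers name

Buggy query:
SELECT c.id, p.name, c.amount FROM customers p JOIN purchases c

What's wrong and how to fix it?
Bug: Missing join condition: each purchases row is matched to all customers rows instead of just its own

Fix: Add ON c.customer_id = p.id to the JOIN

Corrected query:
SELECT c.id, p.name, c.amount FROM customers p JOIN purchases c ON c.customer_id = p.id

Result:
id | name  | amount 
---+-------+--------
1  | Frank | 223.51 
2  | Grace | 1815.41
3  | Alice | 964.77 
4  | Bob   | 1898.97
5  | Alice | 841.01 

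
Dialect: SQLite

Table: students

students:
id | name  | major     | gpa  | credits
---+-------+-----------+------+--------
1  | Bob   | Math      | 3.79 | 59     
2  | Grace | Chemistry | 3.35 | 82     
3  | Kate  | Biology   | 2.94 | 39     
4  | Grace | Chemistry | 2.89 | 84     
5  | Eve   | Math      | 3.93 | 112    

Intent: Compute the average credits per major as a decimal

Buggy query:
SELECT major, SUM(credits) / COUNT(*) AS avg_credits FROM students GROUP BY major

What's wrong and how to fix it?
Bug: SUM(credits) and COUNT(*) are both integers; the division truncates the fractional part

Fix: Cast one side to REAL so the division keeps the fractional part

Corrected query:
SELECT major, SUM(credits) * 1.0 / COUNT(*) AS avg_credits FROM students GROUP BY major

Result:
major     | avg_credits
----------+------------
Biology   | 39         
Chemistry | 83         
Math      | 85.5       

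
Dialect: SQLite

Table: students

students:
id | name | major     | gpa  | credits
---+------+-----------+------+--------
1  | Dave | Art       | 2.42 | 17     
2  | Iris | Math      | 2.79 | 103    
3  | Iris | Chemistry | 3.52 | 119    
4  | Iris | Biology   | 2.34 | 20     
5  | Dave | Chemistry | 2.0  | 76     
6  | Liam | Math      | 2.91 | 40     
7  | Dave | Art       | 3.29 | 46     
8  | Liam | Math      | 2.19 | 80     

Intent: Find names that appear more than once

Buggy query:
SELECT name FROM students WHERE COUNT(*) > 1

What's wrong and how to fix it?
Bug: COUNT(*) is an aggregate and cannot be used in WHERE

Fix: Group first, then use HAVING for the count condition

Corrected query:
SELECT name FROM students GROUP BY name HAVING COUNT(*) > 1

Result:
name
----
Dave
Iris
Liam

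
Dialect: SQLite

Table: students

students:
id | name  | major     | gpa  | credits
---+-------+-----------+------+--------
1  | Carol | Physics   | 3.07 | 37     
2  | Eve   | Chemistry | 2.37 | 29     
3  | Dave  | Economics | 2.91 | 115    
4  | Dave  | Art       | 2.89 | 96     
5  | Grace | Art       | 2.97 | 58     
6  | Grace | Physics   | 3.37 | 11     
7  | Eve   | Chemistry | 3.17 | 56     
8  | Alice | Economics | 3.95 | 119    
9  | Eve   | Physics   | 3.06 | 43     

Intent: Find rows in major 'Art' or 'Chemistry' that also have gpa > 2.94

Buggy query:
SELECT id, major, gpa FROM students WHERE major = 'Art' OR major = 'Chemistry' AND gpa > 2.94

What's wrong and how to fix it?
Bug: AND binds tighter than OR, so this parses as major = 'Art' OR (major = 'Chemistry' AND gpa > 2.94)

Fix: Add parentheses around the OR so the AND applies to both alternatives

Corrected query:
SELECT id, major, gpa FROM students WHERE (major = 'Art' OR major = 'Chemistry') AND gpa > 2.94

Result:
id | major     | gpa 
---+-----------+-----
5  | Art       | 2.97
7  | Chemistry | 3.17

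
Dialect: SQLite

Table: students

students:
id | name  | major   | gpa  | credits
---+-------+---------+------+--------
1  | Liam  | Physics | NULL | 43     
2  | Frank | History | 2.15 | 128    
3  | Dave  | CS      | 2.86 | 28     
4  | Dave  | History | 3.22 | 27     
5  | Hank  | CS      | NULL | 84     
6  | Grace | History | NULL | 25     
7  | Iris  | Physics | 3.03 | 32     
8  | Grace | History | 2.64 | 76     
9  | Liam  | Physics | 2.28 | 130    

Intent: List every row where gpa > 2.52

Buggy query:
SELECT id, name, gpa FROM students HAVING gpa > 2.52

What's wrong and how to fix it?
Bug: HAVING filters the output of aggregation, but this query has no GROUP BY and no aggregate functions, so SQLite rejects it (HAVING clause on a non-aggregate query); the condition here is per row

Fix: Use WHERE for row-level filtering

Corrected query:
SELECT id, name, gpa FROM students WHERE gpa > 2.52

Result:
id | name  | gpa 
---+-------+-----
3  | Dave  | 2.86
4  | Dave  | 3.22
7  | Iris  | 3.03
8  | Grace | 2.64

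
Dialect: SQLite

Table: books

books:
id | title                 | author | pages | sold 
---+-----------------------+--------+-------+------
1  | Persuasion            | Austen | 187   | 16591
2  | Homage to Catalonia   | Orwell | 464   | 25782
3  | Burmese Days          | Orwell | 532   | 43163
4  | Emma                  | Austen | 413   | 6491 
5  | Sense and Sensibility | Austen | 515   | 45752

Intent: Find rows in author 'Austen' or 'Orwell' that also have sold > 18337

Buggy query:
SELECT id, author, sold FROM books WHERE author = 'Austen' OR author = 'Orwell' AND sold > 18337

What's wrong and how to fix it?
Bug: AND binds tighter than OR, so this parses as author = 'Austen' OR (author = 'Orwell' AND sold > 18337)

Fix: Group the OR with parentheses (or use IN), then AND the threshold

Corrected query:
SELECT id, author, sold FROM books WHERE (author = 'Austen' OR author = 'Orwell') AND sold > 18337

Result:
id | author | sold 
---+--------+------
2  | Orwell | 25782
3  | Orwell | 43163
5  | Austen | 45752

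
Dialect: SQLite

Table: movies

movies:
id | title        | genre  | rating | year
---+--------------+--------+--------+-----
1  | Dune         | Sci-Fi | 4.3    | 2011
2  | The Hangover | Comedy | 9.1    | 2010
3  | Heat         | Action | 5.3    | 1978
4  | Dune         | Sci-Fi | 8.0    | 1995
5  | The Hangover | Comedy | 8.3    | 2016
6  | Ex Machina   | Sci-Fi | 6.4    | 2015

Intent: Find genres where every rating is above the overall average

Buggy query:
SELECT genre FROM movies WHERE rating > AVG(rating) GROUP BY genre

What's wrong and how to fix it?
Bug: AVG() is an aggregate; it can't sit directly in WHERE

Fix: Use a subquery for AVG and a HAVING MIN(...) filter so the condition holds for every row in the group

Corrected query:
SELECT genre FROM movies GROUP BY genre HAVING MIN(rating) > (SELECT AVG(rating) FROM movies)

Result:
genre 
------
Comedy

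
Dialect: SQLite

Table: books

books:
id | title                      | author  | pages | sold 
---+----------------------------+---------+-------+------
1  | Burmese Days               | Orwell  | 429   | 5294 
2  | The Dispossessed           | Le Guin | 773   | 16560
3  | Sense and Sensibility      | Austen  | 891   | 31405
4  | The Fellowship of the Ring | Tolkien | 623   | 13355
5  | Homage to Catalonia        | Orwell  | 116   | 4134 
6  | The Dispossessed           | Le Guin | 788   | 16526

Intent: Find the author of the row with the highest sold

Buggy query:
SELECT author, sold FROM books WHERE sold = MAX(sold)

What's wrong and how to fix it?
Bug: WHERE is evaluated per row; an aggregate over the whole table isn't defined there

Fix: Use a subquery: WHERE sold = (SELECT MAX(sold) FROM books)

Corrected query:
SELECT author, sold FROM books WHERE sold = (SELECT MAX(sold) FROM books)

Result:
author | sold 
-------+------
Austen | 31405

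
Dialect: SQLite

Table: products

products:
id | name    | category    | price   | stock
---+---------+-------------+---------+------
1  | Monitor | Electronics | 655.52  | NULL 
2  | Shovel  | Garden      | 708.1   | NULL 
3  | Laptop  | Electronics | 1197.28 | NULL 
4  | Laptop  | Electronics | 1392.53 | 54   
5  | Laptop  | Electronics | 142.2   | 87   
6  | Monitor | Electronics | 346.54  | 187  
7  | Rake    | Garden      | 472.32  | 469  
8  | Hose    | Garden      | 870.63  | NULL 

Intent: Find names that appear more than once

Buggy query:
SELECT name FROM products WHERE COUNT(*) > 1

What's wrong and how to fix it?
Bug: WHERE can't reference COUNT(*); aggregates are computed after WHERE

Fix: Group first, then use HAVING for the count condition

Corrected query:
SELECT name FROM products GROUP BY name HAVING COUNT(*) > 1

Result:
name   
-------
Laptop 
Monitor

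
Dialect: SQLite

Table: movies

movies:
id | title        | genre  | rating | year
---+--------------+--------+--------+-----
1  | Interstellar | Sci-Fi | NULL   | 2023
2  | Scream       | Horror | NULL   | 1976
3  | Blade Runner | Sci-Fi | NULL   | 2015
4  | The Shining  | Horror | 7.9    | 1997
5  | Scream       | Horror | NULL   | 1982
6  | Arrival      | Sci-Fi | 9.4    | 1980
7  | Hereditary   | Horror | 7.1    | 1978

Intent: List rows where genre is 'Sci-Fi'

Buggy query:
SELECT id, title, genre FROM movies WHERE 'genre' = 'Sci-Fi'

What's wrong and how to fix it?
Bug: 'genre' in single quotes is a string literal, not the column; the comparison is literal-vs-literal and never true

Fix: Remove the quotes around the column name (or use double quotes for an identifier)

Corrected query:
SELECT id, title, genre FROM movies WHERE genre = 'Sci-Fi'

Result:
id | title        | genre 
---+--------------+-------
1  | Interstellar | Sci-Fi
3  | Blade Runner | Sci-Fi
6  | Arrival      | Sci-Fi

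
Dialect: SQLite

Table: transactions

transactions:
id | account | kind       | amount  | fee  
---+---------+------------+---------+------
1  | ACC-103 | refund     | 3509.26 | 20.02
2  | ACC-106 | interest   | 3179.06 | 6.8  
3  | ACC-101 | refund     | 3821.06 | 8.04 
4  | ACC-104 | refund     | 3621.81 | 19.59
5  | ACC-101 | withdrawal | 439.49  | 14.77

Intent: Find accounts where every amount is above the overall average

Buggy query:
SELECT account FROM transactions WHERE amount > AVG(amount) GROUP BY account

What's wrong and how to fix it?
Bug: WHERE evaluates per row before aggregation, so AVG() is unavailable

Fix: Use a subquery for AVG and a HAVING MIN(...) filter so the condition holds for every row in the group

Corrected query:
SELECT account FROM transactions GROUP BY account HAVING MIN(amount) > (SELECT AVG(amount) FROM transactions)

Result:
account
-------
ACC-103
ACC-104
ACC-106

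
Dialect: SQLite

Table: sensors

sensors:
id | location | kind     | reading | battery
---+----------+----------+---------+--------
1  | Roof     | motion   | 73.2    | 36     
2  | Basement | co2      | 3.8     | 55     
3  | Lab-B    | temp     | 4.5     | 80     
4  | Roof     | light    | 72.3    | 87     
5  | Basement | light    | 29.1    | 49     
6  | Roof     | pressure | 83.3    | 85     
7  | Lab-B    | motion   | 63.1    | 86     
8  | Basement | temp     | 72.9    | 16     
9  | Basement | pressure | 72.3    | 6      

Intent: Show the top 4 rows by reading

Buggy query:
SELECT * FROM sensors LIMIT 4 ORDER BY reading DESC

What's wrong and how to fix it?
Bug: LIMIT must come after ORDER BY

Fix: Swap the clauses: ORDER BY first, then LIMIT

Corrected query:
SELECT * FROM sensors ORDER BY reading DESC LIMIT 4

Result:
id | location | kind     | reading | battery
---+----------+----------+---------+--------
6  | Roof     | pressure | 83.3    | 85     
1  | Roof     | motion   | 73.2    | 36     
8  | Basement | temp     | 72.9    | 16     
4  | Roof     | light    | 72.3    | 87     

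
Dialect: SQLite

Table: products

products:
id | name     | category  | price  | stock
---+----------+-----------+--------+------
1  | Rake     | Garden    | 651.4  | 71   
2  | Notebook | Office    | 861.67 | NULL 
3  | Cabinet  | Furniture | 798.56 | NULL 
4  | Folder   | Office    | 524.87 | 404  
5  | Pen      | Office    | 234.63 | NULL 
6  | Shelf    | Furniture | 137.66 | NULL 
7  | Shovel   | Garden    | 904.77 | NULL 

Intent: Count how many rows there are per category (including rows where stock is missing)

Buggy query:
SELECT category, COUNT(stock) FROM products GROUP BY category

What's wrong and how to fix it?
Bug: COUNT(stock) skips NULLs, so groups with missing stock are undercounted

Fix: Use COUNT(*) to count all rows regardless of NULL

Corrected query:
SELECT category, COUNT(*) FROM products GROUP BY category

Result:
category  | COUNT(*)
----------+---------
Furniture | 2       
Garden    | 2       
Office    | 3       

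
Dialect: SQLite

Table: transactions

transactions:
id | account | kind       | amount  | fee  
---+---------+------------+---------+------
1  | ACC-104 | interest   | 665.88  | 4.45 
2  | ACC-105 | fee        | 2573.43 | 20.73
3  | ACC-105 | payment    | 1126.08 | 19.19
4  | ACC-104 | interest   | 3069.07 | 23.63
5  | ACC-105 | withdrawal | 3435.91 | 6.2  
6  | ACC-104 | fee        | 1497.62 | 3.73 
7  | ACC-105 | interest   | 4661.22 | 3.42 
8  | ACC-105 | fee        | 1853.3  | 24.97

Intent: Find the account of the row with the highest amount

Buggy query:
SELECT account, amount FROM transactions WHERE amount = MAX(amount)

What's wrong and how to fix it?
Bug: MAX(amount) is an aggregate and cannot be used directly in WHERE

Fix: Wrap MAX in a scalar subquery so WHERE compares against a single value

Corrected query:
SELECT account, amount FROM transactions WHERE amount = (SELECT MAX(amount) FROM transactions)

Result:
account | amount 
--------+--------
ACC-105 | 4661.22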